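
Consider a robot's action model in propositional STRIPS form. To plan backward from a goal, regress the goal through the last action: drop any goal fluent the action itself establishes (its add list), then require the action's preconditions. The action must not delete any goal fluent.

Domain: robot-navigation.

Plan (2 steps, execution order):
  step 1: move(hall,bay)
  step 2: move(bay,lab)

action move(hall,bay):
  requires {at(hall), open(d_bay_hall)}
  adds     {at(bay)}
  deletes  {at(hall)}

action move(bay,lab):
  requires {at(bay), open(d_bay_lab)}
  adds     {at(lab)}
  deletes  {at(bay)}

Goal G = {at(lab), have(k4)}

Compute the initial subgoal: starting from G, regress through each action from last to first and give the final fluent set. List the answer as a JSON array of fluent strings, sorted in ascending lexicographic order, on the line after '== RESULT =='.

Regress step by step:
  through step 2 (move(bay,lab)): drop {at(lab)}, keep {have(k4)}, require {at(bay), open(d_bay_lab)}
    → {at(bay), have(k4), open(d_bay_lab)}
  through step 1 (move(hall,bay)): drop {at(bay)}, keep {have(k4), open(d_bay_lab)}, require {at(hall), open(d_bay_hall)}
    → {at(hall), have(k4), open(d_bay_hall), open(d_bay_lab)}

== RESULT ==
["at(hall)", "have(k4)", "open(d_bay_hall)", "open(d_bay_lab)"]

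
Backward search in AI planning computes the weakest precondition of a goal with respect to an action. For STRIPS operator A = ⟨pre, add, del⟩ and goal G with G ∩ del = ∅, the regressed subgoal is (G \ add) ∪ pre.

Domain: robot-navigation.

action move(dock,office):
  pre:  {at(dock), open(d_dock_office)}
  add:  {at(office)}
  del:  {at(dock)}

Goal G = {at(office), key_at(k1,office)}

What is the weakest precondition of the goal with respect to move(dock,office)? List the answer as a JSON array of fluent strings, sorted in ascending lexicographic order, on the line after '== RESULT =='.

Regress:
  G ∩ del = {}  (empty — regression defined)
  G \ add = {at(office), key_at(k1,office)} \ {at(office)} = {key_at(k1,office)}
  ∪ pre   = {key_at(k1,office)} ∪ {at(dock), open(d_dock_office)}
          = {at(dock), key_at(k1,office), open(d_dock_office)}

== RESULT ==
["at(dock)", "key_at(k1,office)", "open(d_dock_office)"]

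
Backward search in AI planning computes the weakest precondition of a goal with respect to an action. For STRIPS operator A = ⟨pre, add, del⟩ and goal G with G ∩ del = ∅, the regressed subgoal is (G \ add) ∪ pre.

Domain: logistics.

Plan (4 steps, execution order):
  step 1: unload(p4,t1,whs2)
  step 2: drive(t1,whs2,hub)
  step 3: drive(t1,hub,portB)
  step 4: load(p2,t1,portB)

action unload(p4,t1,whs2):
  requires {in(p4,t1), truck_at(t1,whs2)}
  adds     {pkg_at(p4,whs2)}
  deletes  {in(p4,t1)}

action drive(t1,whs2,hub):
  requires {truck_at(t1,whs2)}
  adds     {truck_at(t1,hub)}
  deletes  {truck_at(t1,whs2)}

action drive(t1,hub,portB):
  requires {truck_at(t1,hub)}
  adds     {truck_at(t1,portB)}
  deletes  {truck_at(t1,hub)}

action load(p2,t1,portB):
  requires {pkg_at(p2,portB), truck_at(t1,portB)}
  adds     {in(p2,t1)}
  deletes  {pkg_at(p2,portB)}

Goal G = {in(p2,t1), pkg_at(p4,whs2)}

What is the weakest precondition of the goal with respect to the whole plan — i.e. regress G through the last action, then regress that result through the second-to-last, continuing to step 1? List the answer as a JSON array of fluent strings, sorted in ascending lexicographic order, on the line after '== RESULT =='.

Regress step by step:
  through step 4 (load(p2,t1,portB)): drop {in(p2,t1)}, keep {pkg_at(p4,whs2)}, require {pkg_at(p2,portB), truck_at(t1,portB)}
    → {pkg_at(p2,portB), pkg_at(p4,whs2), truck_at(t1,portB)}
  through step 3 (drive(t1,hub,portB)): drop {truck_at(t1,portB)}, keep {pkg_at(p2,portB), pkg_at(p4,whs2)}, require {truck_at(t1,hub)}
    → {pkg_at(p2,portB), pkg_at(p4,whs2), truck_at(t1,hub)}
  through step 2 (drive(t1,whs2,hub)): drop {truck_at(t1,hub)}, keep {pkg_at(p2,portB), pkg_at(p4,whs2)}, require {truck_at(t1,whs2)}
    → {pkg_at(p2,portB), pkg_at(p4,whs2), truck_at(t1,whs2)}
  through step 1 (unload(p4,t1,whs2)): drop {pkg_at(p4,whs2)}, keep {pkg_at(p2,portB), truck_at(t1,whs2)}, require {in(p4,t1), truck_at(t1,whs2)}
    → {in(p4,t1), pkg_at(p2,portB), truck_at(t1,whs2)}

== RESULT ==
["in(p4,t1)", "pkg_at(p2,portB)", "truck_at(t1,whs2)"]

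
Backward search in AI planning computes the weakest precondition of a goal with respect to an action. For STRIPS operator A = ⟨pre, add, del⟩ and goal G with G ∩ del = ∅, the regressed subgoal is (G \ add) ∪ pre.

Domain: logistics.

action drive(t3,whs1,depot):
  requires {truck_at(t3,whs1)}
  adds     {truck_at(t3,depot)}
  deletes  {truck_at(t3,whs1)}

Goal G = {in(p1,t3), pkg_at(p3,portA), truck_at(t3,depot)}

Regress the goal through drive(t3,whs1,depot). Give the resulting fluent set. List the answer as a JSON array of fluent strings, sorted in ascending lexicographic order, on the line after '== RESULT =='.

Regress:
  G ∩ del = {}  (empty — regression defined)
  G \ add = {in(p1,t3), pkg_at(p3,portA), truck_at(t3,depot)} \ {truck_at(t3,depot)} = {in(p1,t3), pkg_at(p3,portA)}
  ∪ pre   = {in(p1,t3), pkg_at(p3,portA)} ∪ {truck_at(t3,whs1)}
          = {in(p1,t3), pkg_at(p3,portA), truck_at(t3,whs1)}

== RESULT ==
["in(p1,t3)", "pkg_at(p3,portA)", "truck_at(t3,whs1)"]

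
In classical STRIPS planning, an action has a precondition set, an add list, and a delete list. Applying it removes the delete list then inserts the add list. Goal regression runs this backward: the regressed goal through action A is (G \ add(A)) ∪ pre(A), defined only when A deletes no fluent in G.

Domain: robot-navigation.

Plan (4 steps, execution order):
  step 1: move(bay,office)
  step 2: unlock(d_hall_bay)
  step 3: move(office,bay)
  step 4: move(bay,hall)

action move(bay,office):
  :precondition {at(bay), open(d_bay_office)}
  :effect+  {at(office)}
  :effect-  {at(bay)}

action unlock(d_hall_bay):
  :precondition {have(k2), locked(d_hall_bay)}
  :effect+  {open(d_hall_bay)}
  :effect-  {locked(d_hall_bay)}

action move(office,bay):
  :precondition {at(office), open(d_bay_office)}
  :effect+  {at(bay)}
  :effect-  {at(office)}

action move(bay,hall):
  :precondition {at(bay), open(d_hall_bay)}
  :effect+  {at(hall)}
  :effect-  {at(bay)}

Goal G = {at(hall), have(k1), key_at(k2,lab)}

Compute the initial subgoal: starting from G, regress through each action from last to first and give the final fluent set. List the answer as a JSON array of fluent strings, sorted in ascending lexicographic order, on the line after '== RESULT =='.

Regress step by step:
  through step 4 (move(bay,hall)): drop {at(hall)}, keep {have(k1), key_at(k2,lab)}, require {at(bay), open(d_hall_bay)}
    → {at(bay), have(k1), key_at(k2,lab), open(d_hall_bay)}
  through step 3 (move(office,bay)): drop {at(bay)}, keep {have(k1), key_at(k2,lab), open(d_hall_bay)}, require {at(office), open(d_bay_office)}
    → {at(office), have(k1), key_at(k2,lab), open(d_bay_office), open(d_hall_bay)}
  through step 2 (unlock(d_hall_bay)): drop {open(d_hall_bay)}, keep {at(office), have(k1), key_at(k2,lab), open(d_bay_office)}, require {have(k2), locked(d_hall_bay)}
    → {at(office), have(k1), have(k2), key_at(k2,lab), locked(d_hall_bay), open(d_bay_office)}
  through step 1 (move(bay,office)): drop {at(office)}, keep {have(k1), have(k2), key_at(k2,lab), locked(d_hall_bay), open(d_bay_office)}, require {at(bay), open(d_bay_office)}
    → {at(bay), have(k1), have(k2), key_at(k2,lab), locked(d_hall_bay), open(d_bay_office)}

== RESULT ==
["at(bay)", "have(k1)", "have(k2)", "key_at(k2,lab)", "locked(d_hall_bay)", "open(d_bay_office)"]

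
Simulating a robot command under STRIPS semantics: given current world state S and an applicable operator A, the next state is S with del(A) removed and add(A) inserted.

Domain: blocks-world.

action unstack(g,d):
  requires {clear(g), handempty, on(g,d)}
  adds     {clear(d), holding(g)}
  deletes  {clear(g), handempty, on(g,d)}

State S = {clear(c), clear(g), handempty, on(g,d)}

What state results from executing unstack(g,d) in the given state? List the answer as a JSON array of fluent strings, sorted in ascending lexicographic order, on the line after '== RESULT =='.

Compute (S \ del) ∪ add:
  pre ⊆ S: {clear(g), handempty, on(g,d)} ⊆ S  — applicable
  S \ del = {clear(c)}
  ∪ add   = {clear(c), clear(d), holding(g)}

== RESULT ==
["clear(c)", "clear(d)", "holding(g)"]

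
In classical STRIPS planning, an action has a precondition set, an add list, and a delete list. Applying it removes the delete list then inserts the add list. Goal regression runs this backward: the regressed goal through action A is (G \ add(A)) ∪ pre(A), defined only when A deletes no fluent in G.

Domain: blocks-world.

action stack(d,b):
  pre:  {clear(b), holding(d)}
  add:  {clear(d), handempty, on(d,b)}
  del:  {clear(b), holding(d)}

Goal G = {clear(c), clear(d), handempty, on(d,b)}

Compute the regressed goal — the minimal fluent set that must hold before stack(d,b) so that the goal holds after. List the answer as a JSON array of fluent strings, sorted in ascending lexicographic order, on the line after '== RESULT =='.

Regress:
  G ∩ del = {}  (empty — regression defined)
  G \ add = {clear(c), clear(d), handempty, on(d,b)} \ {clear(d), handempty, on(d,b)} = {clear(c)}
  ∪ pre   = {clear(c)} ∪ {clear(b), holding(d)}
          = {clear(b), clear(c), holding(d)}

== RESULT ==
["clear(b)", "clear(c)", "holding(d)"]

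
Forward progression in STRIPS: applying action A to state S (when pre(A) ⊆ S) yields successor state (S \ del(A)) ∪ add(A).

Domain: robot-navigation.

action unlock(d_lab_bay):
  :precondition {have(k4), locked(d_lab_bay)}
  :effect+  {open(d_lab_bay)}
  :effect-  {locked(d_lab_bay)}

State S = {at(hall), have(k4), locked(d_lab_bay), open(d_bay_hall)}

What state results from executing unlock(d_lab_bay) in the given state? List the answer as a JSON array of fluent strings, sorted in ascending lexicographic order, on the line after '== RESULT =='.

Compute (S \ del) ∪ add:
  pre ⊆ S: {have(k4), locked(d_lab_bay)} ⊆ S  — applicable
  S \ del = {at(hall), have(k4), open(d_bay_hall)}
  ∪ add   = {at(hall), have(k4), open(d_bay_hall), open(d_lab_bay)}

== RESULT ==
["at(hall)", "have(k4)", "open(d_bay_hall)", "open(d_lab_bay)"]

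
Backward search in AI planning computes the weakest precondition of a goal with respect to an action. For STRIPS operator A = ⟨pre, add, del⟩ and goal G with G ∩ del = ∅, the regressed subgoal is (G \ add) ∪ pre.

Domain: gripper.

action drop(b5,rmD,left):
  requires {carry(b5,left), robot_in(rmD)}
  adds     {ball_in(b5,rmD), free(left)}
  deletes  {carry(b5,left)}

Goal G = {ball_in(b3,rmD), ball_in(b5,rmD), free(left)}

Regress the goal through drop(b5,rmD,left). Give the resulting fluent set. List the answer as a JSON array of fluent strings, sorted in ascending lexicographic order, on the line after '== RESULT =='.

Compute (G \ add) ∪ pre:
  G ∩ del = {}  (empty — regression defined)
  G \ add = {ball_in(b3,rmD), ball_in(b5,rmD), free(left)} \ {ball_in(b5,rmD), free(left)} = {ball_in(b3,rmD)}
  ∪ pre   = {ball_in(b3,rmD)} ∪ {carry(b5,left), robot_in(rmD)}
          = {ball_in(b3,rmD), carry(b5,left), robot_in(rmD)}

== RESULT ==
["ball_in(b3,rmD)", "carry(b5,left)", "robot_in(rmD)"]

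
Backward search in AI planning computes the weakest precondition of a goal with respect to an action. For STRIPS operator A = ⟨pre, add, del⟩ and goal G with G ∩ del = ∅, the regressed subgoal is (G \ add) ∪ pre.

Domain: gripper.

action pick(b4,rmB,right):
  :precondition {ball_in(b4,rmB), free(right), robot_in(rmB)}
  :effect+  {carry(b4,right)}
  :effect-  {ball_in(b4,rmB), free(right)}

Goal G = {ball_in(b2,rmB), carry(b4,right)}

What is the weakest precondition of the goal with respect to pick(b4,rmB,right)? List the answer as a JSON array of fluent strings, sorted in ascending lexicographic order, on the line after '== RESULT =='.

Compute (G \ add) ∪ pre:
  G ∩ del = {}  (empty — regression defined)
  G \ add = {ball_in(b2,rmB), carry(b4,right)} \ {carry(b4,right)} = {ball_in(b2,rmB)}
  ∪ pre   = {ball_in(b2,rmB)} ∪ {ball_in(b4,rmB), free(right), robot_in(rmB)}
          = {ball_in(b2,rmB), ball_in(b4,rmB), free(right), robot_in(rmB)}

== RESULT ==
["ball_in(b2,rmB)", "ball_in(b4,rmB)", "free(right)", "robot_in(rmB)"]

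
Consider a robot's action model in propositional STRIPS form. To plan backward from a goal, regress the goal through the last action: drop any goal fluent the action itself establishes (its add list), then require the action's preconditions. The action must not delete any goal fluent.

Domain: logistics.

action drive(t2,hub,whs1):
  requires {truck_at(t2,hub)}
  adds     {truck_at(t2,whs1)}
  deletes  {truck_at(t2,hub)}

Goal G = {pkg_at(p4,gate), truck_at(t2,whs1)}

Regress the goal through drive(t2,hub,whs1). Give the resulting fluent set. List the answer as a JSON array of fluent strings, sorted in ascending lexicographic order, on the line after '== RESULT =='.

Compute (G \ add) ∪ pre:
  G ∩ del = {}  (empty — regression defined)
  G \ add = {pkg_at(p4,gate), truck_at(t2,whs1)} \ {truck_at(t2,whs1)} = {pkg_at(p4,gate)}
  ∪ pre   = {pkg_at(p4,gate)} ∪ {truck_at(t2,hub)}
          = {pkg_at(p4,gate), truck_at(t2,hub)}

== RESULT ==
["pkg_at(p4,gate)", "truck_at(t2,hub)"]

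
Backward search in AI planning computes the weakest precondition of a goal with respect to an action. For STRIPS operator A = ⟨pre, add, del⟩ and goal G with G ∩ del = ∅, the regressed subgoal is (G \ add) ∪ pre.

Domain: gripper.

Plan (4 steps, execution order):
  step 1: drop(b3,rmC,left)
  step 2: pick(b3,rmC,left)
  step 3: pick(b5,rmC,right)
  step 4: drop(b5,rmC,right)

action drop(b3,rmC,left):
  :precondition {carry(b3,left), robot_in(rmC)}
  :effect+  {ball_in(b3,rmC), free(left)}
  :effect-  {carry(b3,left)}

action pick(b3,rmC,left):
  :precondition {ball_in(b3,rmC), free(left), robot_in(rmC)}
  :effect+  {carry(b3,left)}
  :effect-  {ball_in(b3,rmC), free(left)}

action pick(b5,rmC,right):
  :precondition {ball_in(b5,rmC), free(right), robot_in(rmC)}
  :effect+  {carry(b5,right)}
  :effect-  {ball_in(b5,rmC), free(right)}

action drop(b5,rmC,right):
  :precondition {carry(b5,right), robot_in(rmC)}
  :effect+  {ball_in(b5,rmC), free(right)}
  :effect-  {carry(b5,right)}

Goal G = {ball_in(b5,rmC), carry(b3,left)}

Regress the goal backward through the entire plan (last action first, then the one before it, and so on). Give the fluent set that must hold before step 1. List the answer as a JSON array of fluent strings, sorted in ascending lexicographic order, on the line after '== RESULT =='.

Regress step by step:
  through step 4 (drop(b5,rmC,right)): drop {ball_in(b5,rmC)}, keep {carry(b3,left)}, require {carry(b5,right), robot_in(rmC)}
    → {carry(b3,left), carry(b5,right), robot_in(rmC)}
  through step 3 (pick(b5,rmC,right)): drop {carry(b5,right)}, keep {carry(b3,left), robot_in(rmC)}, require {ball_in(b5,rmC), free(right), robot_in(rmC)}
    → {ball_in(b5,rmC), carry(b3,left), free(right), robot_in(rmC)}
  through step 2 (pick(b3,rmC,left)): drop {carry(b3,left)}, keep {ball_in(b5,rmC), free(right), robot_in(rmC)}, require {ball_in(b3,rmC), free(left), robot_in(rmC)}
    → {ball_in(b3,rmC), ball_in(b5,rmC), free(left), free(right), robot_in(rmC)}
  through step 1 (drop(b3,rmC,left)): drop {ball_in(b3,rmC), free(left)}, keep {ball_in(b5,rmC), free(right), robot_in(rmC)}, require {carry(b3,left), robot_in(rmC)}
    → {ball_in(b5,rmC), carry(b3,left), free(right), robot_in(rmC)}

== RESULT ==
["ball_in(b5,rmC)", "carry(b3,left)", "free(right)", "robot_in(rmC)"]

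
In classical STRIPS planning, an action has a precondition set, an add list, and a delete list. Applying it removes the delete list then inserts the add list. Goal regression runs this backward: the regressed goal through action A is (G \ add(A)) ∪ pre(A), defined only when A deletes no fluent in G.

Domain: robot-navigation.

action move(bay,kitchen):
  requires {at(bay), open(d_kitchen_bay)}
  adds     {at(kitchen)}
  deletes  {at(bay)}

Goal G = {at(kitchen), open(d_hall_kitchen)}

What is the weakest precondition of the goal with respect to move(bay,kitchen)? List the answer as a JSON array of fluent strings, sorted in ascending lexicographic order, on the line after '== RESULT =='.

Regress:
  G ∩ del = {}  (empty — regression defined)
  G \ add = {at(kitchen), open(d_hall_kitchen)} \ {at(kitchen)} = {open(d_hall_kitchen)}
  ∪ pre   = {open(d_hall_kitchen)} ∪ {at(bay), open(d_kitchen_bay)}
          = {at(bay), open(d_hall_kitchen), open(d_kitchen_bay)}

== RESULT ==
["at(bay)", "open(d_hall_kitchen)", "open(d_kitchen_bay)"]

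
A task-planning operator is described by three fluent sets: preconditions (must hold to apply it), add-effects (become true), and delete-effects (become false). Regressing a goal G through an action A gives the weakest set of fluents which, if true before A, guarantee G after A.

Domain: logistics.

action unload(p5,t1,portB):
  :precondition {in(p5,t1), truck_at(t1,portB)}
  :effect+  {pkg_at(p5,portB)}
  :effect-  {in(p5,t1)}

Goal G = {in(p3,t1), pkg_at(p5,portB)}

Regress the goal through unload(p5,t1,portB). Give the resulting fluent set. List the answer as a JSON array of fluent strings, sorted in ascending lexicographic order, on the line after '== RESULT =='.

Compute (G \ add) ∪ pre:
  G ∩ del = {}  (empty — regression defined)
  G \ add = {in(p3,t1), pkg_at(p5,portB)} \ {pkg_at(p5,portB)} = {in(p3,t1)}
  ∪ pre   = {in(p3,t1)} ∪ {in(p5,t1), truck_at(t1,portB)}
          = {in(p3,t1), in(p5,t1), truck_at(t1,portB)}

== RESULT ==
["in(p3,t1)", "in(p5,t1)", "truck_at(t1,portB)"]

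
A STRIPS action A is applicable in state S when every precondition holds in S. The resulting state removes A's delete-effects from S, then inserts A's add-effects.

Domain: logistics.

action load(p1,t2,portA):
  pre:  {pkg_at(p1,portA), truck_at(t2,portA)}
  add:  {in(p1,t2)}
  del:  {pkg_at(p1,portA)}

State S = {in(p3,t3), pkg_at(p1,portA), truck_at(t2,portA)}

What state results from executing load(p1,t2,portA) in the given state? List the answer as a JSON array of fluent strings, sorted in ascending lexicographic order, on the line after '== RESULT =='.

Compute (S \ del) ∪ add:
  pre ⊆ S: {pkg_at(p1,portA), truck_at(t2,portA)} ⊆ S  — applicable
  S \ del = {in(p3,t3), truck_at(t2,portA)}
  ∪ add   = {in(p1,t2), in(p3,t3), truck_at(t2,portA)}

== RESULT ==
["in(p1,t2)", "in(p3,t3)", "truck_at(t2,portA)"]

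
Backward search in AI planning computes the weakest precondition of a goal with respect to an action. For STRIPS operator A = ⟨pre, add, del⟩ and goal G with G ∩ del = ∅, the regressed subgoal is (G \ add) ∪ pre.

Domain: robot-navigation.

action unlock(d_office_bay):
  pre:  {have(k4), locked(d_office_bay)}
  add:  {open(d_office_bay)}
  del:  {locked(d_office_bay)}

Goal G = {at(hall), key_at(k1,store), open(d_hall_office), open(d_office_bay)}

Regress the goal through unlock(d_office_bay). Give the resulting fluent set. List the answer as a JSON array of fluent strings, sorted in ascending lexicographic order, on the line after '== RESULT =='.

Compute (G \ add) ∪ pre:
  G ∩ del = {}  (empty — regression defined)
  G \ add = {at(hall), key_at(k1,store), open(d_hall_office), open(d_office_bay)} \ {open(d_office_bay)} = {at(hall), key_at(k1,store), open(d_hall_office)}
  ∪ pre   = {at(hall), key_at(k1,store), open(d_hall_office)} ∪ {have(k4), locked(d_office_bay)}
          = {at(hall), have(k4), key_at(k1,store), locked(d_office_bay), open(d_hall_office)}

== RESULT ==
["at(hall)", "have(k4)", "key_at(k1,store)", "locked(d_office_bay)", "open(d_hall_office)"]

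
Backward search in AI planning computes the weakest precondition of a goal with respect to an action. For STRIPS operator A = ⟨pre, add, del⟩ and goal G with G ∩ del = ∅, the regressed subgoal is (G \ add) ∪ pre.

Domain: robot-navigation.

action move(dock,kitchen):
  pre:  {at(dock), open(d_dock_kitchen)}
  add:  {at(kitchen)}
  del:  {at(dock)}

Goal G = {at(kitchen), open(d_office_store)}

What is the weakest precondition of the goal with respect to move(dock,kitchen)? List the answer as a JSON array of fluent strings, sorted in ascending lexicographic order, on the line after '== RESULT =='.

Regress:
  G ∩ del = {}  (empty — regression defined)
  G \ add = {at(kitchen), open(d_office_store)} \ {at(kitchen)} = {open(d_office_store)}
  ∪ pre   = {open(d_office_store)} ∪ {at(dock), open(d_dock_kitchen)}
          = {at(dock), open(d_dock_kitchen), open(d_office_store)}

== RESULT ==
["at(dock)", "open(d_dock_kitchen)", "open(d_office_store)"]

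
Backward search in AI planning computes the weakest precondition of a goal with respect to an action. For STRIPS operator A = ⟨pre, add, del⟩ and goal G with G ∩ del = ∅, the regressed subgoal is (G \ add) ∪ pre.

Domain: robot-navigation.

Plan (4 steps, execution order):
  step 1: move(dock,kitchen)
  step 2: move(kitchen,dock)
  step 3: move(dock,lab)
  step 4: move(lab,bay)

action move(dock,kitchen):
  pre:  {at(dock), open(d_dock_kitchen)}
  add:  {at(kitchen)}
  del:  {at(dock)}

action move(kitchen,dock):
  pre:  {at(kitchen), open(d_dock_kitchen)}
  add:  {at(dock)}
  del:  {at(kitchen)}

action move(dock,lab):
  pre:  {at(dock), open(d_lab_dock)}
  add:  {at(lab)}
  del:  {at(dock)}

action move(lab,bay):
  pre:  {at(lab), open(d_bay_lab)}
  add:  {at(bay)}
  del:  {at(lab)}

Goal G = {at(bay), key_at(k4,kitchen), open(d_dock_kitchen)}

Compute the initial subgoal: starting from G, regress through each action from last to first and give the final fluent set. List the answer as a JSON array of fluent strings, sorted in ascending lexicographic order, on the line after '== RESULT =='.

Regress step by step:
  through step 4 (move(lab,bay)): drop {at(bay)}, keep {key_at(k4,kitchen), open(d_dock_kitchen)}, require {at(lab), open(d_bay_lab)}
    → {at(lab), key_at(k4,kitchen), open(d_bay_lab), open(d_dock_kitchen)}
  through step 3 (move(dock,lab)): drop {at(lab)}, keep {key_at(k4,kitchen), open(d_bay_lab), open(d_dock_kitchen)}, require {at(dock), open(d_lab_dock)}
    → {at(dock), key_at(k4,kitchen), open(d_bay_lab), open(d_dock_kitchen), open(d_lab_dock)}
  through step 2 (move(kitchen,dock)): drop {at(dock)}, keep {key_at(k4,kitchen), open(d_bay_lab), open(d_dock_kitchen), open(d_lab_dock)}, require {at(kitchen), open(d_dock_kitchen)}
    → {at(kitchen), key_at(k4,kitchen), open(d_bay_lab), open(d_dock_kitchen), open(d_lab_dock)}
  through step 1 (move(dock,kitchen)): drop {at(kitchen)}, keep {key_at(k4,kitchen), open(d_bay_lab), open(d_dock_kitchen), open(d_lab_dock)}, require {at(dock), open(d_dock_kitchen)}
    → {at(dock), key_at(k4,kitchen), open(d_bay_lab), open(d_dock_kitchen), open(d_lab_dock)}

== RESULT ==
["at(dock)", "key_at(k4,kitchen)", "open(d_bay_lab)", "open(d_dock_kitchen)", "open(d_lab_dock)"]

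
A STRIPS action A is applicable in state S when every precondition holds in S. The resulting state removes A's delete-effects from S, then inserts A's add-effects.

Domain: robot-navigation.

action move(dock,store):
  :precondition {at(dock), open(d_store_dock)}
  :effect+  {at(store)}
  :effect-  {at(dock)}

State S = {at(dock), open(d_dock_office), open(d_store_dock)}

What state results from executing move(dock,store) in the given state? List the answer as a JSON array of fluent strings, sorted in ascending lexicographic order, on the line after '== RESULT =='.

Compute (S \ del) ∪ add:
  pre ⊆ S: {at(dock), open(d_store_dock)} ⊆ S  — applicable
  S \ del = {open(d_dock_office), open(d_store_dock)}
  ∪ add   = {at(store), open(d_dock_office), open(d_store_dock)}

== RESULT ==
["at(store)", "open(d_dock_office)", "open(d_store_dock)"]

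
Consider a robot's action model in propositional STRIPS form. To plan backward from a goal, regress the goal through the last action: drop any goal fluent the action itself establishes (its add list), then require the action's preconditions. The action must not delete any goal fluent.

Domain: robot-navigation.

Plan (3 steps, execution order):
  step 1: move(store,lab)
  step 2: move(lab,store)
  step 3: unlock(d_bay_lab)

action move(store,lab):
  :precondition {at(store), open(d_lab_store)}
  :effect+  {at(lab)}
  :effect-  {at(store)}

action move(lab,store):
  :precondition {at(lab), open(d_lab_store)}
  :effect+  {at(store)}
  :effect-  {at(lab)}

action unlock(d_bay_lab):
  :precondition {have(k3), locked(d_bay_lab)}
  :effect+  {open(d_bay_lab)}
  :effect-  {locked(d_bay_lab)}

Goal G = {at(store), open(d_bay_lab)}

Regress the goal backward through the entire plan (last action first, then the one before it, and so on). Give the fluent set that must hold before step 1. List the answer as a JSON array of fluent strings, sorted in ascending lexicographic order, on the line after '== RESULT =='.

Work backward from the goal:
  through step 3 (unlock(d_bay_lab)): drop {open(d_bay_lab)}, keep {at(store)}, require {have(k3), locked(d_bay_lab)}
    → {at(store), have(k3), locked(d_bay_lab)}
  through step 2 (move(lab,store)): drop {at(store)}, keep {have(k3), locked(d_bay_lab)}, require {at(lab), open(d_lab_store)}
    → {at(lab), have(k3), locked(d_bay_lab), open(d_lab_store)}
  through step 1 (move(store,lab)): drop {at(lab)}, keep {have(k3), locked(d_bay_lab), open(d_lab_store)}, require {at(store), open(d_lab_store)}
    → {at(store), have(k3), locked(d_bay_lab), open(d_lab_store)}

== RESULT ==
["at(store)", "have(k3)", "locked(d_bay_lab)", "open(d_lab_store)"]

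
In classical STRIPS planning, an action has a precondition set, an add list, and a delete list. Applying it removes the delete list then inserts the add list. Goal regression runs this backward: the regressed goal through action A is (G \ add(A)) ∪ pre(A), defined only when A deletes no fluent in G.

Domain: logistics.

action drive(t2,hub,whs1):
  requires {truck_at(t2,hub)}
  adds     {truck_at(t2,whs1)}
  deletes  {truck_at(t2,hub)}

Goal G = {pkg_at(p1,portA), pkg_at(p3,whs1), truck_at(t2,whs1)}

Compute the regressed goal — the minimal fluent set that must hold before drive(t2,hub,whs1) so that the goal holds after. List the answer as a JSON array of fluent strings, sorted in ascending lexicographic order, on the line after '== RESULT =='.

Compute (G \ add) ∪ pre:
  G ∩ del = {}  (empty — regression defined)
  G \ add = {pkg_at(p1,portA), pkg_at(p3,whs1), truck_at(t2,whs1)} \ {truck_at(t2,whs1)} = {pkg_at(p1,portA), pkg_at(p3,whs1)}
  ∪ pre   = {pkg_at(p1,portA), pkg_at(p3,whs1)} ∪ {truck_at(t2,hub)}
          = {pkg_at(p1,portA), pkg_at(p3,whs1), truck_at(t2,hub)}

== RESULT ==
["pkg_at(p1,portA)", "pkg_at(p3,whs1)", "truck_at(t2,hub)"]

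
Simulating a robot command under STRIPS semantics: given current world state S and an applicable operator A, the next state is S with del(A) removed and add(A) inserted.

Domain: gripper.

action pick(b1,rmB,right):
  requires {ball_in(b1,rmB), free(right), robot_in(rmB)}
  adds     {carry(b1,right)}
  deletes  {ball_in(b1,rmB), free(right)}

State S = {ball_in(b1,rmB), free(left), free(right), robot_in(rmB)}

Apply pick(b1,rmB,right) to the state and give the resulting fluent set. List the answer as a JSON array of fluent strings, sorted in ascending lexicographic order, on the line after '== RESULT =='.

Compute (S \ del) ∪ add:
  pre ⊆ S: {ball_in(b1,rmB), free(right), robot_in(rmB)} ⊆ S  — applicable
  S \ del = {free(left), robot_in(rmB)}
  ∪ add   = {carry(b1,right), free(left), robot_in(rmB)}

== RESULT ==
["carry(b1,right)", "free(left)", "robot_in(rmB)"]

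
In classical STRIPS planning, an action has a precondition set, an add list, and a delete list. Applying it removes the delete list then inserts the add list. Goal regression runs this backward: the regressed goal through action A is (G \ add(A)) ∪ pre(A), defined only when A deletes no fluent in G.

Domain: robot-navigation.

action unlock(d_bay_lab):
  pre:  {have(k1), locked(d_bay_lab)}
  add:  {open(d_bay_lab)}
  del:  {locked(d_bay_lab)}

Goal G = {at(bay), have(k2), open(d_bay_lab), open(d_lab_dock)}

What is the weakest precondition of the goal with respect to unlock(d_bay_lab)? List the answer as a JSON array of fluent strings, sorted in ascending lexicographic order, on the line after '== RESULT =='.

Compute (G \ add) ∪ pre:
  G ∩ del = {}  (empty — regression defined)
  G \ add = {at(bay), have(k2), open(d_bay_lab), open(d_lab_dock)} \ {open(d_bay_lab)} = {at(bay), have(k2), open(d_lab_dock)}
  ∪ pre   = {at(bay), have(k2), open(d_lab_dock)} ∪ {have(k1), locked(d_bay_lab)}
          = {at(bay), have(k1), have(k2), locked(d_bay_lab), open(d_lab_dock)}

== RESULT ==
["at(bay)", "have(k1)", "have(k2)", "locked(d_bay_lab)", "open(d_lab_dock)"]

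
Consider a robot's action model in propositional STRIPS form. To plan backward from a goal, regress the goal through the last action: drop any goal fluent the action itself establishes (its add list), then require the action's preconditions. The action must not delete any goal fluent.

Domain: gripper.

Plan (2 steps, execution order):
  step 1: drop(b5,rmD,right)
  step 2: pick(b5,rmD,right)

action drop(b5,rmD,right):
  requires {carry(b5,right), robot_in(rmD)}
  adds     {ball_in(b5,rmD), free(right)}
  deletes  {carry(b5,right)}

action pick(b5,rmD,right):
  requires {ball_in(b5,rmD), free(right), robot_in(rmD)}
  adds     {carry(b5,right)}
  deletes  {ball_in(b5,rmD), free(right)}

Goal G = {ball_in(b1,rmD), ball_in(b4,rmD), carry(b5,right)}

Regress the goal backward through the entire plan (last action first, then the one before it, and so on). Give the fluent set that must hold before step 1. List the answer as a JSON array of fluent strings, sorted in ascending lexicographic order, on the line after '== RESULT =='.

Regress step by step:
  through step 2 (pick(b5,rmD,right)): drop {carry(b5,right)}, keep {ball_in(b1,rmD), ball_in(b4,rmD)}, require {ball_in(b5,rmD), free(right), robot_in(rmD)}
    → {ball_in(b1,rmD), ball_in(b4,rmD), ball_in(b5,rmD), free(right), robot_in(rmD)}
  through step 1 (drop(b5,rmD,right)): drop {ball_in(b5,rmD), free(right)}, keep {ball_in(b1,rmD), ball_in(b4,rmD), robot_in(rmD)}, require {carry(b5,right), robot_in(rmD)}
    → {ball_in(b1,rmD), ball_in(b4,rmD), carry(b5,right), robot_in(rmD)}

== RESULT ==
["ball_in(b1,rmD)", "ball_in(b4,rmD)", "carry(b5,right)", "robot_in(rmD)"]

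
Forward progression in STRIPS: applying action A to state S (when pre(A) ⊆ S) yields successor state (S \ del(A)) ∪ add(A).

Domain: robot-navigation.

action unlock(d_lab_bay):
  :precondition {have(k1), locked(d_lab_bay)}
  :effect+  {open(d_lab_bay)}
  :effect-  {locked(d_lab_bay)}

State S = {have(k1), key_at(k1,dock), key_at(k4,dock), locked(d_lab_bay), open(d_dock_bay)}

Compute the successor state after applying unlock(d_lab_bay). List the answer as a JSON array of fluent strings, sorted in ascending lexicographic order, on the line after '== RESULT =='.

Compute (S \ del) ∪ add:
  pre ⊆ S: {have(k1), locked(d_lab_bay)} ⊆ S  — applicable
  S \ del = {have(k1), key_at(k1,dock), key_at(k4,dock), open(d_dock_bay)}
  ∪ add   = {have(k1), key_at(k1,dock), key_at(k4,dock), open(d_dock_bay), open(d_lab_bay)}

== RESULT ==
["have(k1)", "key_at(k1,dock)", "key_at(k4,dock)", "open(d_dock_bay)", "open(d_lab_bay)"]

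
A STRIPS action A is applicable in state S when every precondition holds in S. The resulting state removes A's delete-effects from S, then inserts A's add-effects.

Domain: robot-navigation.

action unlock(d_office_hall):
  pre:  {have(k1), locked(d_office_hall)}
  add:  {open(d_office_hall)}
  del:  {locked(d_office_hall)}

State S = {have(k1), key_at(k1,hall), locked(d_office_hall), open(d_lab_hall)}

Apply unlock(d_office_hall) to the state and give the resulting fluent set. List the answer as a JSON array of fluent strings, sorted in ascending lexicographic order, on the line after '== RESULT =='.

Progress:
  pre ⊆ S: {have(k1), locked(d_office_hall)} ⊆ S  — applicable
  S \ del = {have(k1), key_at(k1,hall), open(d_lab_hall)}
  ∪ add   = {have(k1), key_at(k1,hall), open(d_lab_hall), open(d_office_hall)}

== RESULT ==
["have(k1)", "key_at(k1,hall)", "open(d_lab_hall)", "open(d_office_hall)"]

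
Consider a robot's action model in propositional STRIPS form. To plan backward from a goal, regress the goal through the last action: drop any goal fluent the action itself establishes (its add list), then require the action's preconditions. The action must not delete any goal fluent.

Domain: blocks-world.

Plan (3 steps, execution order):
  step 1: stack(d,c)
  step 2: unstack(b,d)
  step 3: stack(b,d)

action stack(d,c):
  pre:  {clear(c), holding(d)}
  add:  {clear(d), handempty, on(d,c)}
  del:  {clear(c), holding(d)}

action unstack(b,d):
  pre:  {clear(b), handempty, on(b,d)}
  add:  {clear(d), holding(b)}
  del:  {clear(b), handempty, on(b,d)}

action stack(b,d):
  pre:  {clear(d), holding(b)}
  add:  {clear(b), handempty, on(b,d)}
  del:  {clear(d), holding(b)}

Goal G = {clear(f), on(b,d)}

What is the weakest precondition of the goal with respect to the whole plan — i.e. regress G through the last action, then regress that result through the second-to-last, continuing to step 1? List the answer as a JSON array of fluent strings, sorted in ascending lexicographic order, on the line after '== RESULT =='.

Work backward from the goal:
  through step 3 (stack(b,d)): drop {on(b,d)}, keep {clear(f)}, require {clear(d), holding(b)}
    → {clear(d), clear(f), holding(b)}
  through step 2 (unstack(b,d)): drop {clear(d), holding(b)}, keep {clear(f)}, require {clear(b), handempty, on(b,d)}
    → {clear(b), clear(f), handempty, on(b,d)}
  through step 1 (stack(d,c)): drop {handempty}, keep {clear(b), clear(f), on(b,d)}, require {clear(c), holding(d)}
    → {clear(b), clear(c), clear(f), holding(d), on(b,d)}

== RESULT ==
["clear(b)", "clear(c)", "clear(f)", "holding(d)", "on(b,d)"]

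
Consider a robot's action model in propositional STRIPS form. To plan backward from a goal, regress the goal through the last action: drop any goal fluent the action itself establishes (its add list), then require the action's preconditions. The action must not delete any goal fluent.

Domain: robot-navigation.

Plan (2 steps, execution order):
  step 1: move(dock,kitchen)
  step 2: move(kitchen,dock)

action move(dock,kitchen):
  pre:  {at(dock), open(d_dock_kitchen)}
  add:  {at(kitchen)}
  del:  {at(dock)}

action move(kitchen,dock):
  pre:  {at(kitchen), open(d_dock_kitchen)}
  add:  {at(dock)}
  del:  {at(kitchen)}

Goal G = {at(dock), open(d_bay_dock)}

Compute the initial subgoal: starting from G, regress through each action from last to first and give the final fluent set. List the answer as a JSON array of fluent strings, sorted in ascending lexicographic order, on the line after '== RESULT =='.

Work backward from the goal:
  through step 2 (move(kitchen,dock)): drop {at(dock)}, keep {open(d_bay_dock)}, require {at(kitchen), open(d_dock_kitchen)}
    → {at(kitchen), open(d_bay_dock), open(d_dock_kitchen)}
  through step 1 (move(dock,kitchen)): drop {at(kitchen)}, keep {open(d_bay_dock), open(d_dock_kitchen)}, require {at(dock), open(d_dock_kitchen)}
    → {at(dock), open(d_bay_dock), open(d_dock_kitchen)}

== RESULT ==
["at(dock)", "open(d_bay_dock)", "open(d_dock_kitchen)"]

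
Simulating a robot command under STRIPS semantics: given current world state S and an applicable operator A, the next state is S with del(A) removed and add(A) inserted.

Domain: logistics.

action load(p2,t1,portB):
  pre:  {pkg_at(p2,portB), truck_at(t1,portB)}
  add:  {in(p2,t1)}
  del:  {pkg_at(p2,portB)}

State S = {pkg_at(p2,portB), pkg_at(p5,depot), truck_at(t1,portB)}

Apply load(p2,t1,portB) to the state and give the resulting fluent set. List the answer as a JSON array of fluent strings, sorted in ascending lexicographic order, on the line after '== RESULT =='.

Progress:
  pre ⊆ S: {pkg_at(p2,portB), truck_at(t1,portB)} ⊆ S  — applicable
  S \ del = {pkg_at(p5,depot), truck_at(t1,portB)}
  ∪ add   = {in(p2,t1), pkg_at(p5,depot), truck_at(t1,portB)}

== RESULT ==
["in(p2,t1)", "pkg_at(p5,depot)", "truck_at(t1,portB)"]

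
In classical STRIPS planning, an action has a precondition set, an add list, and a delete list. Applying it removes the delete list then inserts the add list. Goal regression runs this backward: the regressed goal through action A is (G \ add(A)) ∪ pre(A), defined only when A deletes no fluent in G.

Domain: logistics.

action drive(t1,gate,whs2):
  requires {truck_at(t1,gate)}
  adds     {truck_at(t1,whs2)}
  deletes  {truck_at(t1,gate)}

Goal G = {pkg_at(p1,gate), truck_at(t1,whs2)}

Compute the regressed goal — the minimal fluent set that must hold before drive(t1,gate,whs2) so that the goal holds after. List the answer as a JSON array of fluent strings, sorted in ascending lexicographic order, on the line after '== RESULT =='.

Regress:
  G ∩ del = {}  (empty — regression defined)
  G \ add = {pkg_at(p1,gate), truck_at(t1,whs2)} \ {truck_at(t1,whs2)} = {pkg_at(p1,gate)}
  ∪ pre   = {pkg_at(p1,gate)} ∪ {truck_at(t1,gate)}
          = {pkg_at(p1,gate), truck_at(t1,gate)}

== RESULT ==
["pkg_at(p1,gate)", "truck_at(t1,gate)"]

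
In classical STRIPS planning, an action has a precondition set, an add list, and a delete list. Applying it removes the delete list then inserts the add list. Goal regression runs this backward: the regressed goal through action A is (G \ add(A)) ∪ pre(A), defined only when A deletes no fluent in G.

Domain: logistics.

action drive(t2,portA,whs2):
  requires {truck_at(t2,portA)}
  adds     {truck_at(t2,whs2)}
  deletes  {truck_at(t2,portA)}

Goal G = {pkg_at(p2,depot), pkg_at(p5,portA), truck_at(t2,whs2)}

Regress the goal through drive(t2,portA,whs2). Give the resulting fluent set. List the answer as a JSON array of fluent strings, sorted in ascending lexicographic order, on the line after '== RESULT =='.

Compute (G \ add) ∪ pre:
  G ∩ del = {}  (empty — regression defined)
  G \ add = {pkg_at(p2,depot), pkg_at(p5,portA), truck_at(t2,whs2)} \ {truck_at(t2,whs2)} = {pkg_at(p2,depot), pkg_at(p5,portA)}
  ∪ pre   = {pkg_at(p2,depot), pkg_at(p5,portA)} ∪ {truck_at(t2,portA)}
          = {pkg_at(p2,depot), pkg_at(p5,portA), truck_at(t2,portA)}

== RESULT ==
["pkg_at(p2,depot)", "pkg_at(p5,portA)", "truck_at(t2,portA)"]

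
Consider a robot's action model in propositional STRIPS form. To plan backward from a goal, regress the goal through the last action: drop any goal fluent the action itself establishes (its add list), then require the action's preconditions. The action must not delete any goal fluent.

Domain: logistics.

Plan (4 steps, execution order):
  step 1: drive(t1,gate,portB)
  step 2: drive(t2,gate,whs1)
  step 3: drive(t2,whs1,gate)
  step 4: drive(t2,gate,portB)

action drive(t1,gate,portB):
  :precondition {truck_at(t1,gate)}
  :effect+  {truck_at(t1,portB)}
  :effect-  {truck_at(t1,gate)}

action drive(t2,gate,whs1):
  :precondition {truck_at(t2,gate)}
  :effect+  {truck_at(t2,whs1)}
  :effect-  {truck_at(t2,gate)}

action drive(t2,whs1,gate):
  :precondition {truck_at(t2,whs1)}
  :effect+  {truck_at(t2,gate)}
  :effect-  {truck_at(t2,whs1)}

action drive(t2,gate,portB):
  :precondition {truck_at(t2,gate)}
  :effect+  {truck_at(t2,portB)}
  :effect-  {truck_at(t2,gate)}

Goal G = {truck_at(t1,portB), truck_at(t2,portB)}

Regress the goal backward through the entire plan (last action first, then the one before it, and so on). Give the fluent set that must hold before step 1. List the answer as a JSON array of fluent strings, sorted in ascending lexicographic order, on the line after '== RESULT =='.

Work backward from the goal:
  through step 4 (drive(t2,gate,portB)): drop {truck_at(t2,portB)}, keep {truck_at(t1,portB)}, require {truck_at(t2,gate)}
    → {truck_at(t1,portB), truck_at(t2,gate)}
  through step 3 (drive(t2,whs1,gate)): drop {truck_at(t2,gate)}, keep {truck_at(t1,portB)}, require {truck_at(t2,whs1)}
    → {truck_at(t1,portB), truck_at(t2,whs1)}
  through step 2 (drive(t2,gate,whs1)): drop {truck_at(t2,whs1)}, keep {truck_at(t1,portB)}, require {truck_at(t2,gate)}
    → {truck_at(t1,portB), truck_at(t2,gate)}
  through step 1 (drive(t1,gate,portB)): drop {truck_at(t1,portB)}, keep {truck_at(t2,gate)}, require {truck_at(t1,gate)}
    → {truck_at(t1,gate), truck_at(t2,gate)}

== RESULT ==
["truck_at(t1,gate)", "truck_at(t2,gate)"]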